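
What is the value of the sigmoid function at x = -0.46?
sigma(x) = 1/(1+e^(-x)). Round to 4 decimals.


sigma(-0.46) = 1/(1+e^(0.46)) = 1/(1+1.584074) = 1/2.584074 = 0.3870.

0.3870


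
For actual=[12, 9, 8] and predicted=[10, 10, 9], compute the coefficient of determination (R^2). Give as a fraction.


Mean(y) = 29/3. SS_res = 6. SS_tot = 26/3. R^2 = 1 - 6/(26/3) = 4/13.

4/13


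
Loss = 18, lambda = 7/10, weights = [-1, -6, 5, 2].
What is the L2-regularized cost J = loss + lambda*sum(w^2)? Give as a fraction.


L2 sq norm = sum(w^2) = 66. J = 18 + 7/10 * 66 = 321/5.

321/5


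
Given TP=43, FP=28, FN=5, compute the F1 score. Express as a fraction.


Precision = 43/71 = 43/71. Recall = 43/48 = 43/48. F1 = 2*P*R/(P+R) = 86/119.

86/119


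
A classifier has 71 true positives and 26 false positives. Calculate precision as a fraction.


Precision = TP / (TP + FP) = 71 / 97 = 71/97.

71/97


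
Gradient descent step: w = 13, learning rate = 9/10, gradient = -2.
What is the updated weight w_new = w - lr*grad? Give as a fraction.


w_new = 13 - 9/10 * -2 = 13 - -9/5 = 74/5.

74/5


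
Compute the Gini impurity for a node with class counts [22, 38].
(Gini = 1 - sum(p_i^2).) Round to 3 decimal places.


Total = 60. Proportions: 22/60, 38/60. sum(p_i^2) = 0.5356. Gini = 1 - 0.5356 = 0.4644, which rounds to 0.464.

0.464


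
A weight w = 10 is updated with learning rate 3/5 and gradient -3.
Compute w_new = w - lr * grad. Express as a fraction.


w_new = 10 - 3/5 * -3 = 10 - -9/5 = 59/5.

59/5


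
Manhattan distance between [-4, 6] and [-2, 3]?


d = sum of absolute differences: |-4--2|=2 + |6-3|=3 = 5.

5


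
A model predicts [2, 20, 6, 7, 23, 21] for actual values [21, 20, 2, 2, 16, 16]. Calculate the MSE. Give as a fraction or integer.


MSE = (1/6) * ((21-2)^2=361 + (20-20)^2=0 + (2-6)^2=16 + (2-7)^2=25 + (16-23)^2=49 + (16-21)^2=25). Sum = 476. MSE = 238/3.

238/3


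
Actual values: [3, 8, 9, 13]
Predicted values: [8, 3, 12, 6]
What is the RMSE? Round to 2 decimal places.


MSE = 27.0000. RMSE = sqrt(27.0000) = 5.20.

5.20


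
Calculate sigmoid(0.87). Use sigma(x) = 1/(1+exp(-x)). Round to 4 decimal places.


sigma(0.87) = 1/(1+e^(-0.87)) = 1/(1+0.418952) = 1/1.418952 = 0.7047.

0.7047


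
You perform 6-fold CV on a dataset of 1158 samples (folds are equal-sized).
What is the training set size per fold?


Each validation fold has 1158/6 = 193 samples. Training set = 1158 - 193 = 965.

965


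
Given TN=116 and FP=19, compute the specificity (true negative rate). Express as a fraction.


Specificity = TN / (TN + FP) = 116 / 135 = 116/135.

116/135


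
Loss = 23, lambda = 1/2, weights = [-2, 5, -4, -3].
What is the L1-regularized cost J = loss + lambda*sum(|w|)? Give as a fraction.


L1 norm = sum(|w|) = 14. J = 23 + 1/2 * 14 = 30.

30


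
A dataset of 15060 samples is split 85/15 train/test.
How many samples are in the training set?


Test set = 15060 * 15% = 2259. Training set = 15060 - 2259 = 12801.

12801


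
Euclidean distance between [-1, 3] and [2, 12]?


d = sqrt(sum of squared differences). (-1-2)^2=9, (3-12)^2=81. Sum = 90.

sqrt(90)


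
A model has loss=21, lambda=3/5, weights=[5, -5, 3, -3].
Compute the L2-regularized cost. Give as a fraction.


L2 sq norm = sum(w^2) = 68. J = 21 + 3/5 * 68 = 309/5.

309/5


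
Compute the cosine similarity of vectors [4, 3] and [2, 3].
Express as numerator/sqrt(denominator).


dot = 17. |a|^2 = 25, |b|^2 = 13. cos = 17/sqrt(325).

17/sqrt(325)


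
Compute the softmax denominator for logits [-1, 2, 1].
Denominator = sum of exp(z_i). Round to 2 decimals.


Denom = e^-1=0.3679 + e^2=7.3891 + e^1=2.7183. Sum = 10.4753, which rounds to 10.48.

10.48


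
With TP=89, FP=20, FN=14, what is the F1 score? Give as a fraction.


Precision = 89/109 = 89/109. Recall = 89/103 = 89/103. F1 = 2*P*R/(P+R) = 89/106.

89/106


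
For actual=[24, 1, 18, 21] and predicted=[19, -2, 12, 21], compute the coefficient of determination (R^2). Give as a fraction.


Mean(y) = 16. SS_res = 70. SS_tot = 318. R^2 = 1 - 70/(318) = 124/159.

124/159


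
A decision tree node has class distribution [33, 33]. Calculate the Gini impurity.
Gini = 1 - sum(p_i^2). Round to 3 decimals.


Total = 66. Proportions: 33/66, 33/66. sum(p_i^2) = 0.5000. Gini = 1 - 0.5000 = 0.5000, which rounds to 0.500.

0.500


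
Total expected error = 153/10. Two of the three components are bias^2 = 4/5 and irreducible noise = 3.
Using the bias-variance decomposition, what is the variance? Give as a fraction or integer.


Total error = bias^2 + variance + irreducible noise. So variance = 153/10 - 4/5 - 3 = 23/2.

23/2


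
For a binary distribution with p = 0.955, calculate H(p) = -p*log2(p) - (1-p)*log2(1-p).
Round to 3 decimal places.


H = -0.955*log2(0.955) - 0.045*log2(0.045) = 0.265.

0.265


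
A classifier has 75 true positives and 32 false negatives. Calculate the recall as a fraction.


Recall = TP / (TP + FN) = 75 / 107 = 75/107.

75/107


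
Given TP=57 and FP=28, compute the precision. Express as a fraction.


Precision = TP / (TP + FP) = 57 / 85 = 57/85.

57/85


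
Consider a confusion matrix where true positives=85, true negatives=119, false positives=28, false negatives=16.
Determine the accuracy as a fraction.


Accuracy = (TP + TN) / (TP + TN + FP + FN) = (85 + 119) / 248 = 51/62.

51/62


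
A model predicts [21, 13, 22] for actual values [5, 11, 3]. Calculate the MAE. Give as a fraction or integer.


MAE = (1/3) * (|5-21|=16 + |11-13|=2 + |3-22|=19). Sum = 37. MAE = 37/3.

37/3


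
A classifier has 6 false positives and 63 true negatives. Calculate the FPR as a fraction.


FPR = FP / (FP + TN) = 6 / 69 = 2/23.

2/23


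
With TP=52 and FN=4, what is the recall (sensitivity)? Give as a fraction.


Recall = TP / (TP + FN) = 52 / 56 = 13/14.

13/14


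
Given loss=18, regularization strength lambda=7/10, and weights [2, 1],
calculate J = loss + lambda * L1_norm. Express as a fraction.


L1 norm = sum(|w|) = 3. J = 18 + 7/10 * 3 = 201/10.

201/10


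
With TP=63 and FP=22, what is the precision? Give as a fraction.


Precision = TP / (TP + FP) = 63 / 85 = 63/85.

63/85


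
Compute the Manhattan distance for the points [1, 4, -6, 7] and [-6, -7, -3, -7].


d = sum of absolute differences: |1--6|=7 + |4--7|=11 + |-6--3|=3 + |7--7|=14 = 35.

35


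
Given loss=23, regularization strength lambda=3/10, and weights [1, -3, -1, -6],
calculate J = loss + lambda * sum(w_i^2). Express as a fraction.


L2 sq norm = sum(w^2) = 47. J = 23 + 3/10 * 47 = 371/10.

371/10


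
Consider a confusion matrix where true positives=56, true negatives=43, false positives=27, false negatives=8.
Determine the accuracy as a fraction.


Accuracy = (TP + TN) / (TP + TN + FP + FN) = (56 + 43) / 134 = 99/134.

99/134


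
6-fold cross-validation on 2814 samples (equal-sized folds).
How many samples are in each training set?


Each validation fold has 2814/6 = 469 samples. Training set = 2814 - 469 = 2345.

2345


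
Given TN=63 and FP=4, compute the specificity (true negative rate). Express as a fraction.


Specificity = TN / (TN + FP) = 63 / 67 = 63/67.

63/67


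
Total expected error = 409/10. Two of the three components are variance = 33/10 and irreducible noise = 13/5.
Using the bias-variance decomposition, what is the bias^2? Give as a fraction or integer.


Total error = bias^2 + variance + irreducible noise. So bias^2 = 409/10 - 33/10 - 13/5 = 35.

35


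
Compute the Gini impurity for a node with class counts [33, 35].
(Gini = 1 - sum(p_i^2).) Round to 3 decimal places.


Total = 68. Proportions: 33/68, 35/68. sum(p_i^2) = 0.5004. Gini = 1 - 0.5004 = 0.4996, which rounds to 0.500.

0.500


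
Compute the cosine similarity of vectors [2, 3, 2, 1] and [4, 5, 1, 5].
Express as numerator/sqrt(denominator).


dot = 30. |a|^2 = 18, |b|^2 = 67. cos = 30/sqrt(1206).

30/sqrt(1206)


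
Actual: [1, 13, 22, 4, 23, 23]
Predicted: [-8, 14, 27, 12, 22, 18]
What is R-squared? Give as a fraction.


Mean(y) = 43/3. SS_res = 197. SS_tot = 1486/3. R^2 = 1 - 197/(1486/3) = 895/1486.

895/1486


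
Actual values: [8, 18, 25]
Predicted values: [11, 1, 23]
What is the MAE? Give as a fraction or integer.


MAE = (1/3) * (|8-11|=3 + |18-1|=17 + |25-23|=2). Sum = 22. MAE = 22/3.

22/3


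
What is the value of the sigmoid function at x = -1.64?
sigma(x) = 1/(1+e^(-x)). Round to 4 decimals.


sigma(-1.64) = 1/(1+e^(1.64)) = 1/(1+5.155170) = 1/6.155170 = 0.1625.

0.1625


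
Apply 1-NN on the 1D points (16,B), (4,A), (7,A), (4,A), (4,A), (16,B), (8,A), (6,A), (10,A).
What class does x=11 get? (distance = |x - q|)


Distances: |16-11|=5, |4-11|=7, |7-11|=4, |4-11|=7, |4-11|=7, |16-11|=5, |8-11|=3, |6-11|=5, |10-11|=1. 1 nearest: (10,A). Counts: {'A': 1}. Majority class: A.

A


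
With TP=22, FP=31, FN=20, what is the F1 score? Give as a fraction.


Precision = 22/53 = 22/53. Recall = 22/42 = 11/21. F1 = 2*P*R/(P+R) = 44/95.

44/95


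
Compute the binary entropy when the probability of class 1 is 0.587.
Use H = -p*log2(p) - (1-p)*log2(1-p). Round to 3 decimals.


H = -0.587*log2(0.587) - 0.413*log2(0.413) = 0.978.

0.978


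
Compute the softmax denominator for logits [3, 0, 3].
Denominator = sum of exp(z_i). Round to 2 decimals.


Denom = e^3=20.0855 + e^0=1.0000 + e^3=20.0855. Sum = 41.1710, which rounds to 41.17.

41.17


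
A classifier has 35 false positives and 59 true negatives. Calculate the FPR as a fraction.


FPR = FP / (FP + TN) = 35 / 94 = 35/94.

35/94


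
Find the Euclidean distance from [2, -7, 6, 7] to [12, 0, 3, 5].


d = sqrt(sum of squared differences). (2-12)^2=100, (-7-0)^2=49, (6-3)^2=9, (7-5)^2=4. Sum = 162.

sqrt(162)


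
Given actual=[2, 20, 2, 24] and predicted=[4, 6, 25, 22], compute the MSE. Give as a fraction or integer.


MSE = (1/4) * ((2-4)^2=4 + (20-6)^2=196 + (2-25)^2=529 + (24-22)^2=4). Sum = 733. MSE = 733/4.

733/4


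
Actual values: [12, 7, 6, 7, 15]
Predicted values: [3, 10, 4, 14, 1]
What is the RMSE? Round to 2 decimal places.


MSE = 67.8000. RMSE = sqrt(67.8000) = 8.23.

8.23


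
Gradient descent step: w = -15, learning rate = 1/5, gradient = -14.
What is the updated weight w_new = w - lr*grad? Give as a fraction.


w_new = -15 - 1/5 * -14 = -15 - -14/5 = -61/5.

-61/5


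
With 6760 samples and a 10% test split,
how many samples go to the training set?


Test set = 6760 * 10% = 676. Training set = 6760 - 676 = 6084.

6084


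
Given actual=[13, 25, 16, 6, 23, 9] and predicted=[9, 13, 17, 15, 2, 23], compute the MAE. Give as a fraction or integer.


MAE = (1/6) * (|13-9|=4 + |25-13|=12 + |16-17|=1 + |6-15|=9 + |23-2|=21 + |9-23|=14). Sum = 61. MAE = 61/6.

61/6


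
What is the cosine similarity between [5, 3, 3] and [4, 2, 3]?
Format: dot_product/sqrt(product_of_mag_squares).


dot = 35. |a|^2 = 43, |b|^2 = 29. cos = 35/sqrt(1247).

35/sqrt(1247)


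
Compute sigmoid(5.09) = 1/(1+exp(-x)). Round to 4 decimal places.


sigma(5.09) = 1/(1+e^(-5.09)) = 1/(1+0.006158) = 1/1.006158 = 0.9939.

0.9939


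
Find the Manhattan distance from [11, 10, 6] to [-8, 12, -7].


d = sum of absolute differences: |11--8|=19 + |10-12|=2 + |6--7|=13 = 34.

34


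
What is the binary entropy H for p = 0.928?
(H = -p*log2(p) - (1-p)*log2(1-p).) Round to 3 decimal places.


H = -0.928*log2(0.928) - 0.072*log2(0.072) = 0.373.

0.373


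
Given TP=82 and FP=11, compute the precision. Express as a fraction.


Precision = TP / (TP + FP) = 82 / 93 = 82/93.

82/93


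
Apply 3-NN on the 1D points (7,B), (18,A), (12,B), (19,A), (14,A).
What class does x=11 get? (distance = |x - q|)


Distances: |7-11|=4, |18-11|=7, |12-11|=1, |19-11|=8, |14-11|=3. 3 nearest: (12,B), (14,A), (7,B). Counts: {'B': 2, 'A': 1}. Majority class: B.

B


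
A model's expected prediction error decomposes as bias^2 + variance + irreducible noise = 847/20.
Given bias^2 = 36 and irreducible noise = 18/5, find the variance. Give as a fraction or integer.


Total error = bias^2 + variance + irreducible noise. So variance = 847/20 - 36 - 18/5 = 11/4.

11/4


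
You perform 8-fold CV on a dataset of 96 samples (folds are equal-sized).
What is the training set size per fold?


Each validation fold has 96/8 = 12 samples. Training set = 96 - 12 = 84.

84


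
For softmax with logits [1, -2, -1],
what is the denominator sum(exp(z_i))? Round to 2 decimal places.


Denom = e^1=2.7183 + e^-2=0.1353 + e^-1=0.3679. Sum = 3.2215, which rounds to 3.22.

3.22


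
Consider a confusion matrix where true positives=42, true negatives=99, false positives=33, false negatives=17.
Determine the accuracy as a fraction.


Accuracy = (TP + TN) / (TP + TN + FP + FN) = (42 + 99) / 191 = 141/191.

141/191


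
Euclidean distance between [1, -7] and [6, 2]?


d = sqrt(sum of squared differences). (1-6)^2=25, (-7-2)^2=81. Sum = 106.

sqrt(106)


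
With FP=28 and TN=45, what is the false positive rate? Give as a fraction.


FPR = FP / (FP + TN) = 28 / 73 = 28/73.

28/73


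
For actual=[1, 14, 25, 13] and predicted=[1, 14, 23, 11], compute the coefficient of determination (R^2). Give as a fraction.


Mean(y) = 53/4. SS_res = 8. SS_tot = 1155/4. R^2 = 1 - 8/(1155/4) = 1123/1155.

1123/1155


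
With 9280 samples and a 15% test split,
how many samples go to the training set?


Test set = 9280 * 15% = 1392. Training set = 9280 - 1392 = 7888.

7888


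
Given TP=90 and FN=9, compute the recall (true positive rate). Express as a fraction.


Recall = TP / (TP + FN) = 90 / 99 = 10/11.

10/11


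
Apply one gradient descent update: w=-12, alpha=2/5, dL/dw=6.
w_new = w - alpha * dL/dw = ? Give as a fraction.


w_new = -12 - 2/5 * 6 = -12 - 12/5 = -72/5.

-72/5


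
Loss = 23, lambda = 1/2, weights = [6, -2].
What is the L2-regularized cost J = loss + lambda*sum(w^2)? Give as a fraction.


L2 sq norm = sum(w^2) = 40. J = 23 + 1/2 * 40 = 43.

43


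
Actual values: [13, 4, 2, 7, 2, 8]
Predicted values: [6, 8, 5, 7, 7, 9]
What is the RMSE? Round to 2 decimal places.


MSE = 16.6667. RMSE = sqrt(16.6667) = 4.08.

4.08


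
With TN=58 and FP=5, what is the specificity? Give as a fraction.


Specificity = TN / (TN + FP) = 58 / 63 = 58/63.

58/63


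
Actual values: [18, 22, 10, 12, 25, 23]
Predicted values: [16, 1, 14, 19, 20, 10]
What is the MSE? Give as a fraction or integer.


MSE = (1/6) * ((18-16)^2=4 + (22-1)^2=441 + (10-14)^2=16 + (12-19)^2=49 + (25-20)^2=25 + (23-10)^2=169). Sum = 704. MSE = 352/3.

352/3


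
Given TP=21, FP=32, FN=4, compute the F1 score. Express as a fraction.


Precision = 21/53 = 21/53. Recall = 21/25 = 21/25. F1 = 2*P*R/(P+R) = 7/13.

7/13


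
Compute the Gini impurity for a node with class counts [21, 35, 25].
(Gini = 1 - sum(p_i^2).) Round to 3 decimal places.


Total = 81. Proportions: 21/81, 35/81, 25/81. sum(p_i^2) = 0.3492. Gini = 1 - 0.3492 = 0.6508, which rounds to 0.651.

0.651


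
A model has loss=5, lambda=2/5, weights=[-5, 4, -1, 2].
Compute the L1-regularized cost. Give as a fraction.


L1 norm = sum(|w|) = 12. J = 5 + 2/5 * 12 = 49/5.

49/5


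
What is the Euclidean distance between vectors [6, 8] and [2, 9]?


d = sqrt(sum of squared differences). (6-2)^2=16, (8-9)^2=1. Sum = 17.

sqrt(17)


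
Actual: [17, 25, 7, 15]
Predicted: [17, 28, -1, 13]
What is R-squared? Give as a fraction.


Mean(y) = 16. SS_res = 77. SS_tot = 164. R^2 = 1 - 77/(164) = 87/164.

87/164


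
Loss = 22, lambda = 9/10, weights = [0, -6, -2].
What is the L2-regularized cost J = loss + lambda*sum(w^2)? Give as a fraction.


L2 sq norm = sum(w^2) = 40. J = 22 + 9/10 * 40 = 58.

58


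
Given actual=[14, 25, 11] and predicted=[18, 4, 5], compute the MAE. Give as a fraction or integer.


MAE = (1/3) * (|14-18|=4 + |25-4|=21 + |11-5|=6). Sum = 31. MAE = 31/3.

31/3


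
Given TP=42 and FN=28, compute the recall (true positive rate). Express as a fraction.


Recall = TP / (TP + FN) = 42 / 70 = 3/5.

3/5


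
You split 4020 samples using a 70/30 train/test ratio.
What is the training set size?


Test set = 4020 * 30% = 1206. Training set = 4020 - 1206 = 2814.

2814


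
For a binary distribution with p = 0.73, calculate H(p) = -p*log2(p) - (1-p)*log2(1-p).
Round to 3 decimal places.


H = -0.73*log2(0.73) - 0.27*log2(0.27) = 0.841.

0.841


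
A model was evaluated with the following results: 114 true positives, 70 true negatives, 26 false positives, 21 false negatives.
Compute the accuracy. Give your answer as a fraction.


Accuracy = (TP + TN) / (TP + TN + FP + FN) = (114 + 70) / 231 = 184/231.

184/231


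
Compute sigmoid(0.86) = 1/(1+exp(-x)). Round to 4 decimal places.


sigma(0.86) = 1/(1+e^(-0.86)) = 1/(1+0.423162) = 1/1.423162 = 0.7027.

0.7027


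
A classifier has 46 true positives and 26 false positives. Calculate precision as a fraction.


Precision = TP / (TP + FP) = 46 / 72 = 23/36.

23/36


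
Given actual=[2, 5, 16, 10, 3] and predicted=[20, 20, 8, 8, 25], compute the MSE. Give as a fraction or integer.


MSE = (1/5) * ((2-20)^2=324 + (5-20)^2=225 + (16-8)^2=64 + (10-8)^2=4 + (3-25)^2=484). Sum = 1101. MSE = 1101/5.

1101/5


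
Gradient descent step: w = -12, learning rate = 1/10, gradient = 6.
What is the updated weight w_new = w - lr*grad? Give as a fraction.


w_new = -12 - 1/10 * 6 = -12 - 3/5 = -63/5.

-63/5


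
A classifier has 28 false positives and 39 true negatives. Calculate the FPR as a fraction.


FPR = FP / (FP + TN) = 28 / 67 = 28/67.

28/67


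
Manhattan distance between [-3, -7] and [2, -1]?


d = sum of absolute differences: |-3-2|=5 + |-7--1|=6 = 11.

11


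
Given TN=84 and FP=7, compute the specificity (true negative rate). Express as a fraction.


Specificity = TN / (TN + FP) = 84 / 91 = 12/13.

12/13


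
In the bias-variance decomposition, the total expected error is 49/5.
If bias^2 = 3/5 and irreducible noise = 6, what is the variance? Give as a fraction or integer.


Total error = bias^2 + variance + irreducible noise. So variance = 49/5 - 3/5 - 6 = 16/5.

16/5


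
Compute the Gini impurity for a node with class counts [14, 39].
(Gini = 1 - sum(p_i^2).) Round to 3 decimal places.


Total = 53. Proportions: 14/53, 39/53. sum(p_i^2) = 0.6112. Gini = 1 - 0.6112 = 0.3888, which rounds to 0.389.

0.389


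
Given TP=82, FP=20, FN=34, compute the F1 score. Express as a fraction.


Precision = 82/102 = 41/51. Recall = 82/116 = 41/58. F1 = 2*P*R/(P+R) = 82/109.

82/109


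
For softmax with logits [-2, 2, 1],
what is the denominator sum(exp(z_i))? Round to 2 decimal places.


Denom = e^-2=0.1353 + e^2=7.3891 + e^1=2.7183. Sum = 10.2427, which rounds to 10.24.

10.24


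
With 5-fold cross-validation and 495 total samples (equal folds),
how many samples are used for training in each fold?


Each validation fold has 495/5 = 99 samples. Training set = 495 - 99 = 396.

396


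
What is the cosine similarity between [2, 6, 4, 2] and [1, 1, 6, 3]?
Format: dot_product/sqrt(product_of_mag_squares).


dot = 38. |a|^2 = 60, |b|^2 = 47. cos = 38/sqrt(2820).

38/sqrt(2820)


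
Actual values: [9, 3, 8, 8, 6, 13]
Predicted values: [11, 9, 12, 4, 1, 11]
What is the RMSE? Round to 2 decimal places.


MSE = 16.8333. RMSE = sqrt(16.8333) = 4.10.

4.10


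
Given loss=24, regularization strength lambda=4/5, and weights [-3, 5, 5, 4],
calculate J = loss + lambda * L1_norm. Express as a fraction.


L1 norm = sum(|w|) = 17. J = 24 + 4/5 * 17 = 188/5.

188/5


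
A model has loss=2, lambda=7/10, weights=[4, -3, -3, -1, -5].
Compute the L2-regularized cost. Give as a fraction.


L2 sq norm = sum(w^2) = 60. J = 2 + 7/10 * 60 = 44.

44


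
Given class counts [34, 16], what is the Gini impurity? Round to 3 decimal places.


Total = 50. Proportions: 34/50, 16/50. sum(p_i^2) = 0.5648. Gini = 1 - 0.5648 = 0.4352, which rounds to 0.435.

0.435


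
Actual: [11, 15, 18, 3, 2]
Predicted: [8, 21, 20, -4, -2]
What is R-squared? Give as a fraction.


Mean(y) = 49/5. SS_res = 114. SS_tot = 1014/5. R^2 = 1 - 114/(1014/5) = 74/169.

74/169


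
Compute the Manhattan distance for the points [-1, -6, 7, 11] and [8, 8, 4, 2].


d = sum of absolute differences: |-1-8|=9 + |-6-8|=14 + |7-4|=3 + |11-2|=9 = 35.

35


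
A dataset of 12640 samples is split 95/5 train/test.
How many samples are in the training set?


Test set = 12640 * 5% = 632. Training set = 12640 - 632 = 12008.

12008


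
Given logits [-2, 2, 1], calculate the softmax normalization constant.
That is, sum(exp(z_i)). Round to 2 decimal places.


Denom = e^-2=0.1353 + e^2=7.3891 + e^1=2.7183. Sum = 10.2427, which rounds to 10.24.

10.24


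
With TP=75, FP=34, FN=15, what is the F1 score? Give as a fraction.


Precision = 75/109 = 75/109. Recall = 75/90 = 5/6. F1 = 2*P*R/(P+R) = 150/199.

150/199


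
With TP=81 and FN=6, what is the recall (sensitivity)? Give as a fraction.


Recall = TP / (TP + FN) = 81 / 87 = 27/29.

27/29


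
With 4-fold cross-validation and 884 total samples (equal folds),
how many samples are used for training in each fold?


Each validation fold has 884/4 = 221 samples. Training set = 884 - 221 = 663.

663


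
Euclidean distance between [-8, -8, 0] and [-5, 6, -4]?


d = sqrt(sum of squared differences). (-8--5)^2=9, (-8-6)^2=196, (0--4)^2=16. Sum = 221.

sqrt(221)


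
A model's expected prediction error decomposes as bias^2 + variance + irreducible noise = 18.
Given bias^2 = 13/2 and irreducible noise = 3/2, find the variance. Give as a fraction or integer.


Total error = bias^2 + variance + irreducible noise. So variance = 18 - 13/2 - 3/2 = 10.

10


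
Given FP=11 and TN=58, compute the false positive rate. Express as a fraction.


FPR = FP / (FP + TN) = 11 / 69 = 11/69.

11/69


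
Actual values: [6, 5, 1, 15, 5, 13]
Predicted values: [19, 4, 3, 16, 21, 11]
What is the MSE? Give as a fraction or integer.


MSE = (1/6) * ((6-19)^2=169 + (5-4)^2=1 + (1-3)^2=4 + (15-16)^2=1 + (5-21)^2=256 + (13-11)^2=4). Sum = 435. MSE = 145/2.

145/2


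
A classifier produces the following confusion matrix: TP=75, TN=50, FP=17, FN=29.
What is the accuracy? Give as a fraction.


Accuracy = (TP + TN) / (TP + TN + FP + FN) = (75 + 50) / 171 = 125/171.

125/171


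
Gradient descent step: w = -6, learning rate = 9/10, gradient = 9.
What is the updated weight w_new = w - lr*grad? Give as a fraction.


w_new = -6 - 9/10 * 9 = -6 - 81/10 = -141/10.

-141/10


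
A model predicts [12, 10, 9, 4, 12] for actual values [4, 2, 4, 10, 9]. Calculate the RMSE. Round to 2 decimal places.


MSE = 39.6000. RMSE = sqrt(39.6000) = 6.29.

6.29


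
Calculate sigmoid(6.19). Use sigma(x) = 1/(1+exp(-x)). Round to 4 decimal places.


sigma(6.19) = 1/(1+e^(-6.19)) = 1/(1+0.002050) = 1/1.002050 = 0.9980.

0.9980


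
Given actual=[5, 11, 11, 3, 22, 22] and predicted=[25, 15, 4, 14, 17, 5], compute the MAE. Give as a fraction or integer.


MAE = (1/6) * (|5-25|=20 + |11-15|=4 + |11-4|=7 + |3-14|=11 + |22-17|=5 + |22-5|=17). Sum = 64. MAE = 32/3.

32/3


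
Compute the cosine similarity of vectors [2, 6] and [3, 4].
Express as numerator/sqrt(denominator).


dot = 30. |a|^2 = 40, |b|^2 = 25. cos = 30/sqrt(1000).

30/sqrt(1000)


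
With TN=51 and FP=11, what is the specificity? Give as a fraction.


Specificity = TN / (TN + FP) = 51 / 62 = 51/62.

51/62


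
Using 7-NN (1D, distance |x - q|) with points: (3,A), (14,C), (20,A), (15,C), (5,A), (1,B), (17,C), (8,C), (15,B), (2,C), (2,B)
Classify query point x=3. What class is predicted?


Distances: |3-3|=0, |14-3|=11, |20-3|=17, |15-3|=12, |5-3|=2, |1-3|=2, |17-3|=14, |8-3|=5, |15-3|=12, |2-3|=1, |2-3|=1. 7 nearest: (3,A), (2,B), (2,C), (5,A), (1,B), (8,C), (14,C). Counts: {'A': 2, 'B': 2, 'C': 3}. Majority class: C.

C


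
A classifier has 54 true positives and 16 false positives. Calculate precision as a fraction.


Precision = TP / (TP + FP) = 54 / 70 = 27/35.

27/35


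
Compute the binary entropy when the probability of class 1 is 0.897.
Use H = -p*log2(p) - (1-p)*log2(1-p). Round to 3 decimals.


H = -0.897*log2(0.897) - 0.103*log2(0.103) = 0.478.

0.478


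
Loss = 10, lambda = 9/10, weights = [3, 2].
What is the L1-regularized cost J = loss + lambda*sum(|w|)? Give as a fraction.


L1 norm = sum(|w|) = 5. J = 10 + 9/10 * 5 = 29/2.

29/2


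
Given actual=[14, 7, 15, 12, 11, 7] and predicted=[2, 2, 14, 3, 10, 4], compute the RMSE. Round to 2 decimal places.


MSE = 43.5000. RMSE = sqrt(43.5000) = 6.60.

6.60


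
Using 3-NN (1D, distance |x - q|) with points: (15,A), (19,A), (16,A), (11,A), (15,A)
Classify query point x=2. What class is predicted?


Distances: |15-2|=13, |19-2|=17, |16-2|=14, |11-2|=9, |15-2|=13. 3 nearest: (11,A), (15,A), (15,A). Counts: {'A': 3}. Majority class: A.

A


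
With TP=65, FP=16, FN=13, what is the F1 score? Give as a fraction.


Precision = 65/81 = 65/81. Recall = 65/78 = 5/6. F1 = 2*P*R/(P+R) = 130/159.

130/159


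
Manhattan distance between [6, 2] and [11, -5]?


d = sum of absolute differences: |6-11|=5 + |2--5|=7 = 12.

12


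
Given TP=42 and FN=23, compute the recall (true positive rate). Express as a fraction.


Recall = TP / (TP + FN) = 42 / 65 = 42/65.

42/65


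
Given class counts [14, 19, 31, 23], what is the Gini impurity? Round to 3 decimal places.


Total = 87. Proportions: 14/87, 19/87, 31/87, 23/87. sum(p_i^2) = 0.2704. Gini = 1 - 0.2704 = 0.7296, which rounds to 0.730.

0.730


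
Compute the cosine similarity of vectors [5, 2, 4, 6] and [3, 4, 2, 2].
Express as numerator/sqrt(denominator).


dot = 43. |a|^2 = 81, |b|^2 = 33. cos = 43/sqrt(2673).

43/sqrt(2673)


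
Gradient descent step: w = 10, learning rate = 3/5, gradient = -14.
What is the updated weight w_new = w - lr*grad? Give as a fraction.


w_new = 10 - 3/5 * -14 = 10 - -42/5 = 92/5.

92/5


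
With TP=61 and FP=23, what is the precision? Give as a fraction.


Precision = TP / (TP + FP) = 61 / 84 = 61/84.

61/84


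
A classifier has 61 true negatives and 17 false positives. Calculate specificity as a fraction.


Specificity = TN / (TN + FP) = 61 / 78 = 61/78.

61/78


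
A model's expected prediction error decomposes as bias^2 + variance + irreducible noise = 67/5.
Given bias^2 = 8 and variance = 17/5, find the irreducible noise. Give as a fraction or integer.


Total error = bias^2 + variance + irreducible noise. So irreducible noise = 67/5 - 8 - 17/5 = 2.

2


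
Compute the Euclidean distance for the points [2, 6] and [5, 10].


d = sqrt(sum of squared differences). (2-5)^2=9, (6-10)^2=16. Sum = 25.

5


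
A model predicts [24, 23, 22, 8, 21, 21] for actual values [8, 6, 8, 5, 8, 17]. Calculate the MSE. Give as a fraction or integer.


MSE = (1/6) * ((8-24)^2=256 + (6-23)^2=289 + (8-22)^2=196 + (5-8)^2=9 + (8-21)^2=169 + (17-21)^2=16). Sum = 935. MSE = 935/6.

935/6


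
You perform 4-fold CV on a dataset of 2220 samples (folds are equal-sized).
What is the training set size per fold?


Each validation fold has 2220/4 = 555 samples. Training set = 2220 - 555 = 1665.

1665


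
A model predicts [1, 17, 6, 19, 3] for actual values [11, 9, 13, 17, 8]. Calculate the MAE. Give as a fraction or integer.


MAE = (1/5) * (|11-1|=10 + |9-17|=8 + |13-6|=7 + |17-19|=2 + |8-3|=5). Sum = 32. MAE = 32/5.

32/5


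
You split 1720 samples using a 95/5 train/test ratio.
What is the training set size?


Test set = 1720 * 5% = 86. Training set = 1720 - 86 = 1634.

1634


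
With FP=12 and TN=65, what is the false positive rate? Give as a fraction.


FPR = FP / (FP + TN) = 12 / 77 = 12/77.

12/77


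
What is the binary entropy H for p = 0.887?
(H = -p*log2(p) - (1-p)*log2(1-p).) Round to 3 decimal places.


H = -0.887*log2(0.887) - 0.113*log2(0.113) = 0.509.

0.509


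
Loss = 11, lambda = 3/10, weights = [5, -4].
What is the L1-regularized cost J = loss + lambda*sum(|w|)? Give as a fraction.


L1 norm = sum(|w|) = 9. J = 11 + 3/10 * 9 = 137/10.

137/10


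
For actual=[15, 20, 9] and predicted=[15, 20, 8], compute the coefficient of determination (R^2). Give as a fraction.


Mean(y) = 44/3. SS_res = 1. SS_tot = 182/3. R^2 = 1 - 1/(182/3) = 179/182.

179/182


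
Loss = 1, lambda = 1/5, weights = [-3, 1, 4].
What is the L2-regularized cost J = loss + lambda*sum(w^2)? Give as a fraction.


L2 sq norm = sum(w^2) = 26. J = 1 + 1/5 * 26 = 31/5.

31/5


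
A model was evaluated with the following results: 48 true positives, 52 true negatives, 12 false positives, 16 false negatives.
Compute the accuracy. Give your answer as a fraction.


Accuracy = (TP + TN) / (TP + TN + FP + FN) = (48 + 52) / 128 = 25/32.

25/32


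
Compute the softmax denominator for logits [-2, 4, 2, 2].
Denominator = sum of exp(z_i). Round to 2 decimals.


Denom = e^-2=0.1353 + e^4=54.5982 + e^2=7.3891 + e^2=7.3891. Sum = 69.5117, which rounds to 69.51.

69.51


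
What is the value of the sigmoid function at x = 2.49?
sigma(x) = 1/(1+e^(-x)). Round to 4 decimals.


sigma(2.49) = 1/(1+e^(-2.49)) = 1/(1+0.082910) = 1/1.082910 = 0.9234.

0.9234


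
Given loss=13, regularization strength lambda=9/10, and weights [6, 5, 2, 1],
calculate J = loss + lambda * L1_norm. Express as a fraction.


L1 norm = sum(|w|) = 14. J = 13 + 9/10 * 14 = 128/5.

128/5


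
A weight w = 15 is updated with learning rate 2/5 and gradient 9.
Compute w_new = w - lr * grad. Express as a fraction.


w_new = 15 - 2/5 * 9 = 15 - 18/5 = 57/5.

57/5


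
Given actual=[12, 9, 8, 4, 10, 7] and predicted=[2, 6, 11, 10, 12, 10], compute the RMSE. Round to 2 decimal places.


MSE = 27.8333. RMSE = sqrt(27.8333) = 5.28.

5.28


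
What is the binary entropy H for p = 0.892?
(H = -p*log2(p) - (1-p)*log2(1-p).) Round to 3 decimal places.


H = -0.892*log2(0.892) - 0.108*log2(0.108) = 0.494.

0.494


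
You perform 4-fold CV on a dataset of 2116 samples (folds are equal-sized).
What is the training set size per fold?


Each validation fold has 2116/4 = 529 samples. Training set = 2116 - 529 = 1587.

1587


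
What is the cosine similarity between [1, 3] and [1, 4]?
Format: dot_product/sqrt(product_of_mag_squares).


dot = 13. |a|^2 = 10, |b|^2 = 17. cos = 13/sqrt(170).

13/sqrt(170)


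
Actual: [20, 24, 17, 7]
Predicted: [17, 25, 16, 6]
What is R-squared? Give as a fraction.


Mean(y) = 17. SS_res = 12. SS_tot = 158. R^2 = 1 - 12/(158) = 73/79.

73/79


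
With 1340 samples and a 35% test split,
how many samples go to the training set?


Test set = 1340 * 35% = 469. Training set = 1340 - 469 = 871.

871


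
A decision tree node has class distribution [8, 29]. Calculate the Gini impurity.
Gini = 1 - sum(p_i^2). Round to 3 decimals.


Total = 37. Proportions: 8/37, 29/37. sum(p_i^2) = 0.6611. Gini = 1 - 0.6611 = 0.3389, which rounds to 0.339.

0.339


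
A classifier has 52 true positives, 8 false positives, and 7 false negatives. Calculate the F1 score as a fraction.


Precision = 52/60 = 13/15. Recall = 52/59 = 52/59. F1 = 2*P*R/(P+R) = 104/119.

104/119


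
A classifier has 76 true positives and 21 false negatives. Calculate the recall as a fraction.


Recall = TP / (TP + FN) = 76 / 97 = 76/97.

76/97


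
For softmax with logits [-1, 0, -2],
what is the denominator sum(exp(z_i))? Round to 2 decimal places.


Denom = e^-1=0.3679 + e^0=1.0000 + e^-2=0.1353. Sum = 1.5032, which rounds to 1.50.

1.50


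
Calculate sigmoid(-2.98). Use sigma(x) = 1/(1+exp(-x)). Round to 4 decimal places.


sigma(-2.98) = 1/(1+e^(2.98)) = 1/(1+19.687817) = 1/20.687817 = 0.0483.

0.0483


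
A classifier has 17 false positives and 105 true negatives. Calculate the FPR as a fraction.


FPR = FP / (FP + TN) = 17 / 122 = 17/122.

17/122


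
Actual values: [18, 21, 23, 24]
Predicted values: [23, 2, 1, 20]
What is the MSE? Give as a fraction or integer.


MSE = (1/4) * ((18-23)^2=25 + (21-2)^2=361 + (23-1)^2=484 + (24-20)^2=16). Sum = 886. MSE = 443/2.

443/2


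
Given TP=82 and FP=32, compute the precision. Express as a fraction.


Precision = TP / (TP + FP) = 82 / 114 = 41/57.

41/57


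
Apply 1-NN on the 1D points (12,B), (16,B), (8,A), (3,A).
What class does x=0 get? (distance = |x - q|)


Distances: |12-0|=12, |16-0|=16, |8-0|=8, |3-0|=3. 1 nearest: (3,A). Counts: {'A': 1}. Majority class: A.

A


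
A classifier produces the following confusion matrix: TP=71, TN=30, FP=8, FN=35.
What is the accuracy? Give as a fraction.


Accuracy = (TP + TN) / (TP + TN + FP + FN) = (71 + 30) / 144 = 101/144.

101/144


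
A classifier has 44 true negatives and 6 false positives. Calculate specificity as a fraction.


Specificity = TN / (TN + FP) = 44 / 50 = 22/25.

22/25


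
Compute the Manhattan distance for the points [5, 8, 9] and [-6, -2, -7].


d = sum of absolute differences: |5--6|=11 + |8--2|=10 + |9--7|=16 = 37.

37


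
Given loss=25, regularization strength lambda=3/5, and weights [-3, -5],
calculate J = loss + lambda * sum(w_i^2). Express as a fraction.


L2 sq norm = sum(w^2) = 34. J = 25 + 3/5 * 34 = 227/5.

227/5


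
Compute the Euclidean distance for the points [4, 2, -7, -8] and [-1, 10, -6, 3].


d = sqrt(sum of squared differences). (4--1)^2=25, (2-10)^2=64, (-7--6)^2=1, (-8-3)^2=121. Sum = 211.

sqrt(211)


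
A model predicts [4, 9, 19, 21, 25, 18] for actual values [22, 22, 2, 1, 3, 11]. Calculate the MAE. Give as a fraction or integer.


MAE = (1/6) * (|22-4|=18 + |22-9|=13 + |2-19|=17 + |1-21|=20 + |3-25|=22 + |11-18|=7). Sum = 97. MAE = 97/6.

97/6


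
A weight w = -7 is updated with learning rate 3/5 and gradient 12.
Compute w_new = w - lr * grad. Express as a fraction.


w_new = -7 - 3/5 * 12 = -7 - 36/5 = -71/5.

-71/5


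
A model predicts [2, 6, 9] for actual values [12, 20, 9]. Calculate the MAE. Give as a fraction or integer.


MAE = (1/3) * (|12-2|=10 + |20-6|=14 + |9-9|=0). Sum = 24. MAE = 8.

8


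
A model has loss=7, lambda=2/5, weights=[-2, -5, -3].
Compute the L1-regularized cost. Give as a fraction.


L1 norm = sum(|w|) = 10. J = 7 + 2/5 * 10 = 11.

11


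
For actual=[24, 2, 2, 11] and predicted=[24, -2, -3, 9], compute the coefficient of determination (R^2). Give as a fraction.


Mean(y) = 39/4. SS_res = 45. SS_tot = 1299/4. R^2 = 1 - 45/(1299/4) = 373/433.

373/433


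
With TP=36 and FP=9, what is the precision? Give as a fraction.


Precision = TP / (TP + FP) = 36 / 45 = 4/5.

4/5


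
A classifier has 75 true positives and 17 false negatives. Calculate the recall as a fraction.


Recall = TP / (TP + FN) = 75 / 92 = 75/92.

75/92


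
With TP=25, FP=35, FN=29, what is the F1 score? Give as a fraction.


Precision = 25/60 = 5/12. Recall = 25/54 = 25/54. F1 = 2*P*R/(P+R) = 25/57.

25/57


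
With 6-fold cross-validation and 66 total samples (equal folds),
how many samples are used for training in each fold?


Each validation fold has 66/6 = 11 samples. Training set = 66 - 11 = 55.

55


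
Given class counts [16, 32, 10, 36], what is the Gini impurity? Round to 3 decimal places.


Total = 94. Proportions: 16/94, 32/94, 10/94, 36/94. sum(p_i^2) = 0.3029. Gini = 1 - 0.3029 = 0.6971, which rounds to 0.697.

0.697


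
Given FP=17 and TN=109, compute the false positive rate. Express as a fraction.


FPR = FP / (FP + TN) = 17 / 126 = 17/126.

17/126


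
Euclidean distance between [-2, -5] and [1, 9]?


d = sqrt(sum of squared differences). (-2-1)^2=9, (-5-9)^2=196. Sum = 205.

sqrt(205)


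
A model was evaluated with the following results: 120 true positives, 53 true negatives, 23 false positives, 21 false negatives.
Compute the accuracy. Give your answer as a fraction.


Accuracy = (TP + TN) / (TP + TN + FP + FN) = (120 + 53) / 217 = 173/217.

173/217


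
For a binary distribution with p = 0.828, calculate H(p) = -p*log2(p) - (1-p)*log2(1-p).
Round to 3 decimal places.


H = -0.828*log2(0.828) - 0.172*log2(0.172) = 0.662.

0.662


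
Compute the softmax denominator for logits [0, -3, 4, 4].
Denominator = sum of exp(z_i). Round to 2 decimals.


Denom = e^0=1.0000 + e^-3=0.0498 + e^4=54.5982 + e^4=54.5982. Sum = 110.2462, which rounds to 110.25.

110.25


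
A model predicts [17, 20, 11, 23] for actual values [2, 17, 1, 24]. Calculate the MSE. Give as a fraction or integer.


MSE = (1/4) * ((2-17)^2=225 + (17-20)^2=9 + (1-11)^2=100 + (24-23)^2=1). Sum = 335. MSE = 335/4.

335/4


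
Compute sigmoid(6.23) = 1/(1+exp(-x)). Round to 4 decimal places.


sigma(6.23) = 1/(1+e^(-6.23)) = 1/(1+0.001969) = 1/1.001969 = 0.9980.

0.9980


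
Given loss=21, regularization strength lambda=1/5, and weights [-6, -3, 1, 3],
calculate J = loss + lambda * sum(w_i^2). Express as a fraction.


L2 sq norm = sum(w^2) = 55. J = 21 + 1/5 * 55 = 32.

32


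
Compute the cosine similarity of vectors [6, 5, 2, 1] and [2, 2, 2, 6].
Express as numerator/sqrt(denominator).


dot = 32. |a|^2 = 66, |b|^2 = 48. cos = 32/sqrt(3168).

32/sqrt(3168)


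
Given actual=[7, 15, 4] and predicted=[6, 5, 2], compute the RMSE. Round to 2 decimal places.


MSE = 35.0000. RMSE = sqrt(35.0000) = 5.92.

5.92


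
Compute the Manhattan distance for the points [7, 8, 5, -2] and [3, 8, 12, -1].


d = sum of absolute differences: |7-3|=4 + |8-8|=0 + |5-12|=7 + |-2--1|=1 = 12.

12


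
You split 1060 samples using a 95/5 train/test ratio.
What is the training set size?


Test set = 1060 * 5% = 53. Training set = 1060 - 53 = 1007.

1007


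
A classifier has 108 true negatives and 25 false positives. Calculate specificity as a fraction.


Specificity = TN / (TN + FP) = 108 / 133 = 108/133.

108/133


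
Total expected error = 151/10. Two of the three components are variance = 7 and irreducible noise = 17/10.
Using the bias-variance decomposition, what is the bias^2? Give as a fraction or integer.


Total error = bias^2 + variance + irreducible noise. So bias^2 = 151/10 - 7 - 17/10 = 32/5.

32/5


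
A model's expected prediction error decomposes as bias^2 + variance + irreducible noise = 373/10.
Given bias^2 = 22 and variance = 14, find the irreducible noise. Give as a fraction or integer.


Total error = bias^2 + variance + irreducible noise. So irreducible noise = 373/10 - 22 - 14 = 13/10.

13/10


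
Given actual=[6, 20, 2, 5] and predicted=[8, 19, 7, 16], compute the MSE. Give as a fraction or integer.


MSE = (1/4) * ((6-8)^2=4 + (20-19)^2=1 + (2-7)^2=25 + (5-16)^2=121). Sum = 151. MSE = 151/4.

151/4


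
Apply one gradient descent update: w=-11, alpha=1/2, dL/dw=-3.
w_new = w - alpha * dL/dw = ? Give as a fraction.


w_new = -11 - 1/2 * -3 = -11 - -3/2 = -19/2.

-19/2


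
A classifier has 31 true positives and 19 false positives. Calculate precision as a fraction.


Precision = TP / (TP + FP) = 31 / 50 = 31/50.

31/50


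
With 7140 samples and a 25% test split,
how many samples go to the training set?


Test set = 7140 * 25% = 1785. Training set = 7140 - 1785 = 5355.

5355


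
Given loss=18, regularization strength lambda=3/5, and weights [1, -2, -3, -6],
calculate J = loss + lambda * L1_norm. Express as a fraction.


L1 norm = sum(|w|) = 12. J = 18 + 3/5 * 12 = 126/5.

126/5
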